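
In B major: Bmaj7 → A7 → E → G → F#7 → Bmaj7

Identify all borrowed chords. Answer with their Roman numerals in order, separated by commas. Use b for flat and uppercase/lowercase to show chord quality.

bVII7, bVI

In B major the diatonic chords are B, C#m, D#m, E, F#, G#m, A#dim. Bmaj7, E and F#7 are all diatonic. A7 (A–C#–E–G) doesn't fit — on degree 7 B major would have A#dim (vii°). A7 is the degree-7 chord of B minor, so it is the borrowed bVII7. G (G–B–D) is not: scale degree 6 in B major carries G#m (vi). In B minor the chord on that degree is G, so here it functions as bVI, borrowed from the parallel minor.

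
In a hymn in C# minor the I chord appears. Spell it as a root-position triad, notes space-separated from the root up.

The root, C#, is scale degree 1 — the same note in C# minor and C# major; only the chord quality changes. Building the major chord from the parallel major on C#: C#–E#–G#.

C# E# G#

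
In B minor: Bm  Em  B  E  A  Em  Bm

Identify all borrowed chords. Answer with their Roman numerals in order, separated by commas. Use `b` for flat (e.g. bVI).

The diatonic triads in B minor (with V from harmonic minor) are Bm, C#dim, D, Em, F#, G, A. Bm, Em and A are all diatonic. B (B–D#–F#) is not: scale degree 1 in B minor carries Bm (i). In B major the chord on that degree is B, so here it functions as I, borrowed from the parallel major. But E (E–G#–B) is foreign: the diatonic iv on degree 4 is Em, whereas E comes from B major. It is labeled IV.

I, IV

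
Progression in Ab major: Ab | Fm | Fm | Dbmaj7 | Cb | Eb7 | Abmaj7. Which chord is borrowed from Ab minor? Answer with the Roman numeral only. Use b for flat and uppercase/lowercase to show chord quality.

bIII

The diatonic triads in Ab major are Ab, Bbm, Cm, Db, Eb, Fm, Gdim. Ab, Fm, Dbmaj7, Eb7 and Abmaj7 are all diatonic. But Cb (Cb–Eb–Gb) is foreign: the diatonic iii on degree 3 is Cm, whereas Cb comes from Ab minor. It is labeled bIII.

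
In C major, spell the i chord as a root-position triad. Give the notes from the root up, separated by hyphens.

i is built on scale degree 1, which is C in both C major and its parallel. Stacking thirds in C minor on C gives C–Eb–G.

C-Eb-G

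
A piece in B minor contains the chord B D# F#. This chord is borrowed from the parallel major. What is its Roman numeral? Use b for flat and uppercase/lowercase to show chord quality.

The root B is the diatonic 1st degree of B minor; the borrowing shows in the chord quality. Diatonically B minor has Bm (i) on that degree; B–D#–F# is instead the major chord native to B major, so it takes the label I.

I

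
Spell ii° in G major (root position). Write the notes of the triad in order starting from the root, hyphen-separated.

A-C-Eb

ii° is built on scale degree 2, which is A in both G major and its parallel. In G minor the chord on A is A–C–Eb.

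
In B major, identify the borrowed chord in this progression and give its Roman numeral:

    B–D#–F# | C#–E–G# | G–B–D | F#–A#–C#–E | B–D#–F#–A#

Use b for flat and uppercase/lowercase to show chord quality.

bVI

B major has the diatonic set B, C#m, D#m, E, F#, G#m, A#dim. B–D#–F# = B, C#–E–G# = C#m, F#–A#–C#–E = F#7 and B–D#–F#–A# = Bmaj7 all belong to that set. G–B–D is not: scale degree 6 in B major carries G#m (vi). In B minor the chord on that degree is G, so here it functions as bVI, borrowed from the parallel minor.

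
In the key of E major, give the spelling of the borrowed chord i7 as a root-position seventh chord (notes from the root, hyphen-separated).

E-G-B-D

i7 is built on scale degree 1, which is E in both E major and its parallel. Stacking thirds in E minor on E gives E–G–B–D.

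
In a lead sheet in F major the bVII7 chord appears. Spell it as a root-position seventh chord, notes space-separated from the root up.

Scale degree 7 in F major is E. bVII7 uses the lowered form, Eb, taken from F minor. Building the dominant-seventh chord from the parallel minor on Eb: Eb–G–Bb–Db.

Eb G Bb Db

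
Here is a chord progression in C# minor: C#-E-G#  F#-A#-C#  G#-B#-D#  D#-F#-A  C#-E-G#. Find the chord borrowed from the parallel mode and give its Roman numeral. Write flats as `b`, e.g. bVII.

IV

The diatonic triads in C# minor (with V from harmonic minor) are C#m, D#dim, E, F#m, G#, A, B. Of the given chords, C#–E–G# = C#m, G#–B#–D# = G# and D#–F#–A = D#dim are diatonic. But F#–A#–C# is foreign: the diatonic iv on degree 4 is F#m, whereas F# comes from C# major. It is labeled IV.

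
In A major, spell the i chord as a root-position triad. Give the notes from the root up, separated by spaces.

A C E

The root, A, is scale degree 1 — the same note in A major and A minor; only the chord quality changes. Building the minor chord from the parallel minor on A: A–C–E.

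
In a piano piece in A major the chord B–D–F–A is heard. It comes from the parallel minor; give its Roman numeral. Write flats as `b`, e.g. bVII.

iiø7

B is scale degree 2 in A major. B–D–F–A is a half-diminished-seventh chord — the form found in A minor, not the diatonic ii (Bm). Borrowed into A major it is written iiø7.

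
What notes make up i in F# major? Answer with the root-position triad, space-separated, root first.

F# A C#

i is built on scale degree 1, which is F# in both F# major and its parallel. In F# minor the chord on F# is F#–A–C#.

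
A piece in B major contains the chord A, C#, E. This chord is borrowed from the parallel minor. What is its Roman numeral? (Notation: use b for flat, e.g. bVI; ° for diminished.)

A is the lowered form of scale degree 7 in B major (the diatonic degree 7 is A#). Diatonically B major has A#dim (vii°) on that degree; A–C#–E is instead the major chord native to B minor, so it takes the label bVII.

bVII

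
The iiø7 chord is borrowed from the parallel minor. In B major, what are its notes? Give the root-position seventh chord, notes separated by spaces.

The root, C#, is scale degree 2 — the same note in B major and B minor; only the chord quality changes. In B minor the chord on C# is C#–E–G–B.

C# E G B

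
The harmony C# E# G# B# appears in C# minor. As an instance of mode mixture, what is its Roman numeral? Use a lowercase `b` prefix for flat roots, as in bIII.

Imaj7

The root C# is the diatonic 1st degree of C# minor; the borrowing shows in the chord quality. C#–E#–G#–B# is a major-seventh chord — the form found in C# major, not the diatonic i (C#m). Borrowed into C# minor it is written Imaj7.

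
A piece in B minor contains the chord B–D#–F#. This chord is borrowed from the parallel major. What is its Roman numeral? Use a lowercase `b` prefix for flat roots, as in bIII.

B is scale degree 1 in B minor. Diatonically B minor has Bm (i) on that degree; B–D#–F# is instead the major chord native to B major, so it takes the label I.

I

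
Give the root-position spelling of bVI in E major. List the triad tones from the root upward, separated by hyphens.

Scale degree 6 in E major is C#. bVI uses the lowered form, C, taken from E minor. Building the major chord from the parallel minor on C: C–E–G.

C-E-G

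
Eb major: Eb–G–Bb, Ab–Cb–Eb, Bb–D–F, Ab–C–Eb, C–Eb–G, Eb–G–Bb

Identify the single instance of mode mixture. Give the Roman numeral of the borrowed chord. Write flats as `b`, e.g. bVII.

The diatonic triads in Eb major are Eb, Fm, Gm, Ab, Bb, Cm, Ddim. Of the given chords, Eb–G–Bb = Eb, Bb–D–F = Bb, Ab–C–Eb = Ab and C–Eb–G = Cm are diatonic. But Ab–Cb–Eb is foreign: the diatonic IV on degree 4 is Ab, whereas Abm comes from Eb minor. It is labeled iv.

iv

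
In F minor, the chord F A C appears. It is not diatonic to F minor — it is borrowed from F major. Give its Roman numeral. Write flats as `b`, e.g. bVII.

The root F is the diatonic 1st degree of F minor; the borrowing shows in the chord quality. The diatonic chord on degree 1 would be Fm (i), but F–A–C is the major chord from F major. As a borrowed chord it is labeled I.

I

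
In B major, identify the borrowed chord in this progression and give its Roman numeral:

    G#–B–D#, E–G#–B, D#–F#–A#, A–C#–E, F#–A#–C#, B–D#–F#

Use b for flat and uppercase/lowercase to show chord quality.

In B major the diatonic chords are B, C#m, D#m, E, F#, G#m, A#dim. G#–B–D# = G#m, E–G#–B = E, D#–F#–A# = D#m, F#–A#–C# = F# and B–D#–F# = B are all diatonic. But A–C#–E is foreign: the diatonic vii° on degree 7 is A#dim, whereas A comes from B minor. It is labeled bVII.

bVII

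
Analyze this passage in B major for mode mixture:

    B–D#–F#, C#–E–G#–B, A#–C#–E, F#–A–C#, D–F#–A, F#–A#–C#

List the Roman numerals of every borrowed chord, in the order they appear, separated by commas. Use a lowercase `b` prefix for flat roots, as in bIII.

The diatonic triads in B major are B, C#m, D#m, E, F#, G#m, A#dim. Of the given chords, B–D#–F# = B, C#–E–G#–B = C#m7, A#–C#–E = A#dim and F#–A#–C# = F# are diatonic. But F#–A–C# is foreign: the diatonic V on degree 5 is F#, whereas F#m comes from B minor. It is labeled v. D–F#–A doesn't fit — on degree 3 B major would have D#m (iii). D is the degree-3 chord of B minor, so it is the borrowed bIII.

v, bIII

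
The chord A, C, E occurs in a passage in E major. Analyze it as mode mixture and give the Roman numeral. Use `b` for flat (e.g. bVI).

iv

A is scale degree 4 in E major. The diatonic chord on degree 4 would be A (IV), but A–C–E is the minor chord from E minor. As a borrowed chord it is labeled iv.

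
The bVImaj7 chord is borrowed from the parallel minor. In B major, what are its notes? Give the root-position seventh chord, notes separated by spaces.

bVImaj7 is built on the lowered scale degree 6. In B major degree 6 is G#; lowered it becomes G. Building the major-seventh chord from the parallel minor on G: G–B–D–F#.

G B D F#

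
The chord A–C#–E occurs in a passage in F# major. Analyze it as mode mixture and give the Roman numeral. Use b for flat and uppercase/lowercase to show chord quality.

bIII

A is the lowered form of scale degree 3 in F# major (the diatonic degree 3 is A#). A–C#–E is a major chord — the form found in F# minor, not the diatonic iii (A#m). Borrowed into F# major it is written bIII.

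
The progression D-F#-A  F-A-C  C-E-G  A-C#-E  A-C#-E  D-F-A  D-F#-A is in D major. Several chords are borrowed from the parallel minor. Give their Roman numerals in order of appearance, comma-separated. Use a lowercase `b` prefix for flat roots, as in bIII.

bIII, bVII, i

In D major the diatonic chords are D, Em, F#m, G, A, Bm, C#dim. D–F#–A = D and A–C#–E = A are both diatonic. F–A–C doesn't fit — on degree 3 D major would have F#m (iii). F is the degree-3 chord of D minor, so it is the borrowed bIII. C–E–G is not: scale degree 7 in D major carries C#dim (vii°). In D minor the chord on that degree is C, so here it functions as bVII, borrowed from the parallel minor. But D–F–A is foreign: the diatonic I on degree 1 is D, whereas Dm comes from D minor. It is labeled i.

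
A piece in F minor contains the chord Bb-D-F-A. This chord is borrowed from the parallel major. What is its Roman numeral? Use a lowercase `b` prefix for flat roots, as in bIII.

The root Bb is the diatonic 4th degree of F minor; the borrowing shows in the chord quality. The diatonic chord on degree 4 would be Bbm (iv), but Bb–D–F–A is the major-seventh chord from F major. As a borrowed chord it is labeled IVmaj7.

IVmaj7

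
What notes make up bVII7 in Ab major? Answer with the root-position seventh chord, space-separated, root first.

The root of bVII7 is the lowered 7th degree: G becomes Gb. Stacking thirds in Ab minor on Gb gives Gb–Bb–Db–Fb.

Gb Bb Db Fb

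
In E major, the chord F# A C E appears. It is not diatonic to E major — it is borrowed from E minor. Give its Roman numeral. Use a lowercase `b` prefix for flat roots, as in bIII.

The root F# is the diatonic 2nd degree of E major; the borrowing shows in the chord quality. Diatonically E major has F#m (ii) on that degree; F#–A–C–E is instead the half-diminished-seventh chord native to E minor, so it takes the label iiø7.

iiø7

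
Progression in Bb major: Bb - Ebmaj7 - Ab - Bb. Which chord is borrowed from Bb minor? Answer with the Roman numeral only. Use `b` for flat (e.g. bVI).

bVII

The diatonic triads in Bb major are Bb, Cm, Dm, Eb, F, Gm, Adim. Bb and Ebmaj7 are both diatonic. But Ab (Ab–C–Eb) is foreign: the diatonic vii° on degree 7 is Adim, whereas Ab comes from Bb minor. It is labeled bVII.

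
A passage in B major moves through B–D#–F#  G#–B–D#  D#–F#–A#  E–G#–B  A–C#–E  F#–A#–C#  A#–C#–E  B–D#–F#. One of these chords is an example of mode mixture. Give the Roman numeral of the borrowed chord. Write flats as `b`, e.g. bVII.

B major has the diatonic set B, C#m, D#m, E, F#, G#m, A#dim. B–D#–F# = B, G#–B–D# = G#m, D#–F#–A# = D#m, E–G#–B = E, F#–A#–C# = F# and A#–C#–E = A#dim all belong to that set. A–C#–E is not: scale degree 7 in B major carries A#dim (vii°). In B minor the chord on that degree is A, so here it functions as bVII, borrowed from the parallel minor.

bVII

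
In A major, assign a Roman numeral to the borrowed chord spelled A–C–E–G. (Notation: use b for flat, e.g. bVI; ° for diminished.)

i7

A is scale degree 1 in A major. The diatonic chord on degree 1 would be A (I), but A–C–E–G is the minor-seventh chord from A minor. As a borrowed chord it is labeled i7.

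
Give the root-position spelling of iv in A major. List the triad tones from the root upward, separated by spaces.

D F A

The root, D, is scale degree 4 — the same note in A major and A minor; only the chord quality changes. Stacking thirds in A minor on D gives D–F–A.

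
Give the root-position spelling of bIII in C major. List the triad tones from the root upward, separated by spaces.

Eb G Bb

Scale degree 3 in C major is E. bIII uses the lowered form, Eb, taken from C minor. Stacking thirds in C minor on Eb gives Eb–G–Bb.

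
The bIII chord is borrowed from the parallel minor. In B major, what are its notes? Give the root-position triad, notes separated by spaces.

bIII is built on the lowered scale degree 3. In B major degree 3 is D#; lowered it becomes D. Stacking thirds in B minor on D gives D–F#–A.

D F# A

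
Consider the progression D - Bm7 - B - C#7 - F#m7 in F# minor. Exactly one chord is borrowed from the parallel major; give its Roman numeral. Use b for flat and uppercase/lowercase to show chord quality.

IV

F# minor has the diatonic set F#m, G#dim, A, Bm, C#, D, E (with V from harmonic minor). D, Bm7, C#7 and F#m7 are all diatonic. B (B–D#–F#) doesn't fit — on degree 4 F# minor would have Bm (iv). B is the degree-4 chord of F# major, so it is the borrowed IV.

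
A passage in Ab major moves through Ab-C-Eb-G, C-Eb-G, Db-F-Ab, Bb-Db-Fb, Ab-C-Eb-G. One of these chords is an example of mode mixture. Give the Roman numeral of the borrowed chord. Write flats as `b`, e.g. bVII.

The diatonic triads in Ab major are Ab, Bbm, Cm, Db, Eb, Fm, Gdim. Of the given chords, Ab–C–Eb–G = Abmaj7, C–Eb–G = Cm and Db–F–Ab = Db are diatonic. Bb–Db–Fb doesn't fit — on degree 2 Ab major would have Bbm (ii). Bbdim is the degree-2 chord of Ab minor, so it is the borrowed ii°.

ii°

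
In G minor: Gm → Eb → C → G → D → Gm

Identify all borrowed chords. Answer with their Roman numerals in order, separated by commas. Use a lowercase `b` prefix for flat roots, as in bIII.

IV, I

The diatonic triads in G minor (with V from harmonic minor) are Gm, Adim, Bb, Cm, D, Eb, F. Gm, Eb and D are all diatonic. C (C–E–G) is not: scale degree 4 in G minor carries Cm (iv). In G major the chord on that degree is C, so here it functions as IV, borrowed from the parallel major. G (G–B–D) doesn't fit — on degree 1 G minor would have Gm (i). G is the degree-1 chord of G major, so it is the borrowed I.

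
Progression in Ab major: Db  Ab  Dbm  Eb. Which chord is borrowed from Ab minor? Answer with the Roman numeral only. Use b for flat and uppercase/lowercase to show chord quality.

iv

Ab major has the diatonic set Ab, Bbm, Cm, Db, Eb, Fm, Gdim. Db, Ab and Eb all belong to that set. Dbm (Db–Fb–Ab) is not: scale degree 4 in Ab major carries Db (IV). In Ab minor the chord on that degree is Dbm, so here it functions as iv, borrowed from the parallel minor.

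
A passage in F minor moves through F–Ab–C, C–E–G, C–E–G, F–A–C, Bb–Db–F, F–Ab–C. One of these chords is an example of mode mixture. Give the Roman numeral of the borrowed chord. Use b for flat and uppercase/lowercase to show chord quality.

I

F minor has the diatonic set Fm, Gdim, Ab, Bbm, C, Db, Eb (with V from harmonic minor). F–Ab–C = Fm, C–E–G = C and Bb–Db–F = Bbm all belong to that set. F–A–C doesn't fit — on degree 1 F minor would have Fm (i). F is the degree-1 chord of F major, so it is the borrowed I.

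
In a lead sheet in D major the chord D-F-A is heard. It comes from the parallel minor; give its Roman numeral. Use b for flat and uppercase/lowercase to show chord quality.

D is scale degree 1 in D major. The diatonic chord on degree 1 would be D (I), but D–F–A is the minor chord from D minor. As a borrowed chord it is labeled i.

i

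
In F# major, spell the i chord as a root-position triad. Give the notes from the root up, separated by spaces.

i is built on scale degree 1, which is F# in both F# major and its parallel. In F# minor the chord on F# is F#–A–C#.

F# A C#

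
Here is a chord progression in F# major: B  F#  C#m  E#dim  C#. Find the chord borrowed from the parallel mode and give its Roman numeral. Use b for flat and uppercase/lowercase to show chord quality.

F# major has the diatonic set F#, G#m, A#m, B, C#, D#m, E#dim. Of the given chords, B, F#, E#dim and C# are diatonic. C#m (C#–E–G#) is not: scale degree 5 in F# major carries C# (V). In F# minor the chord on that degree is C#m, so here it functions as v, borrowed from the parallel minor.

v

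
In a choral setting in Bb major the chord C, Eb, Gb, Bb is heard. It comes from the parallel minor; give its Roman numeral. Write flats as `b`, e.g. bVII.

C is scale degree 2 in Bb major. C–Eb–Gb–Bb is a half-diminished-seventh chord — the form found in Bb minor, not the diatonic ii (Cm). Borrowed into Bb major it is written iiø7.

iiø7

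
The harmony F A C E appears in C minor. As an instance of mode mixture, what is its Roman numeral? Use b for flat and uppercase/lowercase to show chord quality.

IVmaj7

F is scale degree 4 in C minor. The diatonic chord on degree 4 would be Fm (iv), but F–A–C–E is the major-seventh chord from C major. As a borrowed chord it is labeled IVmaj7.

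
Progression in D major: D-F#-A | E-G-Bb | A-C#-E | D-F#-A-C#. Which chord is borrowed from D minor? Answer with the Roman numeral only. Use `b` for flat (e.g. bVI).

ii°

D major has the diatonic set D, Em, F#m, G, A, Bm, C#dim. D–F#–A = D, A–C#–E = A and D–F#–A–C# = Dmaj7 all belong to that set. E–G–Bb is not: scale degree 2 in D major carries Em (ii). In D minor the chord on that degree is Edim, so here it functions as ii°, borrowed from the parallel minor.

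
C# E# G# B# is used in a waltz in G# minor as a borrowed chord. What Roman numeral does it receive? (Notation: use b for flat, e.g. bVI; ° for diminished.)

C# is scale degree 4 in G# minor. The diatonic chord on degree 4 would be C#m (iv), but C#–E#–G#–B# is the major-seventh chord from G# major. As a borrowed chord it is labeled IVmaj7.

IVmaj7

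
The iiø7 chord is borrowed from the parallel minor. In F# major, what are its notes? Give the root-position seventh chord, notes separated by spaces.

iiø7 is built on scale degree 2, which is G# in both F# major and its parallel. Stacking thirds in F# minor on G# gives G#–B–D–F#.

G# B D F#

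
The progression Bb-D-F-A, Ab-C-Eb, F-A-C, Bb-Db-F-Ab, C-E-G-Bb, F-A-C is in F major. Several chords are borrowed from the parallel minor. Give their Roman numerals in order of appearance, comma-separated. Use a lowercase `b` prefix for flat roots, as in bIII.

bIII, iv7

The diatonic triads in F major are F, Gm, Am, Bb, C, Dm, Edim. Of the given chords, Bb–D–F–A = Bbmaj7, F–A–C = F and C–E–G–Bb = C7 are diatonic. But Ab–C–Eb is foreign: the diatonic iii on degree 3 is Am, whereas Ab comes from F minor. It is labeled bIII. Bb–Db–F–Ab is not: scale degree 4 in F major carries Bb (IV). In F minor the chord on that degree is Bbm7, so here it functions as iv7, borrowed from the parallel minor.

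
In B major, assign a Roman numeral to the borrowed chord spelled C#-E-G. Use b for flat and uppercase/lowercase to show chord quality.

ii°

C# is scale degree 2 in B major. Diatonically B major has C#m (ii) on that degree; C#–E–G is instead the diminished chord native to B minor, so it takes the label ii°.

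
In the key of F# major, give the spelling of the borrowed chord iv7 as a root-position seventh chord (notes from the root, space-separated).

iv7 is built on scale degree 4, which is B in both F# major and its parallel. In F# minor the chord on B is B–D–F#–A.

B D F# A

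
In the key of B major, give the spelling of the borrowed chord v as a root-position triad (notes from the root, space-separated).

F# A C#

v is built on scale degree 5, which is F# in both B major and its parallel. In B minor the chord on F# is F#–A–C#.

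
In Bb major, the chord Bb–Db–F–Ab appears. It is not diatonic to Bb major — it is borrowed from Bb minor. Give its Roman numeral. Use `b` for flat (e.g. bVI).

Bb is scale degree 1 in Bb major. Bb–Db–F–Ab is a minor-seventh chord — the form found in Bb minor, not the diatonic I (Bb). Borrowed into Bb major it is written i7.

i7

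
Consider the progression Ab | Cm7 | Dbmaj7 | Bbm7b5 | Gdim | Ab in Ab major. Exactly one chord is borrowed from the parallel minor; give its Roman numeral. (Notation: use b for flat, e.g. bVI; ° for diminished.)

In Ab major the diatonic chords are Ab, Bbm, Cm, Db, Eb, Fm, Gdim. Ab, Cm7, Dbmaj7 and Gdim are all diatonic. But Bbm7b5 (Bb–Db–Fb–Ab) is foreign: the diatonic ii on degree 2 is Bbm, whereas Bbm7b5 comes from Ab minor. It is labeled iiø7.

iiø7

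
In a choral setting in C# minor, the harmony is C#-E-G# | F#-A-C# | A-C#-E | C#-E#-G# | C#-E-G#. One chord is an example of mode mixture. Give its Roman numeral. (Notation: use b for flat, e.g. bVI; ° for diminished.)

In C# minor (with V from harmonic minor) the diatonic chords are C#m, D#dim, E, F#m, G#, A, B. C#–E–G# = C#m, F#–A–C# = F#m and A–C#–E = A are all diatonic. C#–E#–G# doesn't fit — on degree 1 C# minor would have C#m (i). C# is the degree-1 chord of C# major, so it is the borrowed I.

I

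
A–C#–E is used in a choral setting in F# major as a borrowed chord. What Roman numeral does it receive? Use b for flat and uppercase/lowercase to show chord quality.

bIII

A is the lowered form of scale degree 3 in F# major (the diatonic degree 3 is A#). The diatonic chord on degree 3 would be A#m (iii), but A–C#–E is the major chord from F# minor. As a borrowed chord it is labeled bIII.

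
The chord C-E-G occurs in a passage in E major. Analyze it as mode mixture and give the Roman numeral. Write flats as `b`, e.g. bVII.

bVI

In E major scale degree 6 is C#; C is its lowered form, from E minor. Diatonically E major has C#m (vi) on that degree; C–E–G is instead the major chord native to E minor, so it takes the label bVI.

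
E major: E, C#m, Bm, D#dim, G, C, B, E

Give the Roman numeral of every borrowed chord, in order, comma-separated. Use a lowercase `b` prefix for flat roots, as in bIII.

v, bIII, bVI

In E major the diatonic chords are E, F#m, G#m, A, B, C#m, D#dim. E, C#m, D#dim and B are all diatonic. Bm (B–D–F#) is not: scale degree 5 in E major carries B (V). In E minor the chord on that degree is Bm, so here it functions as v, borrowed from the parallel minor. G (G–B–D) doesn't fit — on degree 3 E major would have G#m (iii). G is the degree-3 chord of E minor, so it is the borrowed bIII. C (C–E–G) is not: scale degree 6 in E major carries C#m (vi). In E minor the chord on that degree is C, so here it functions as bVI, borrowed from the parallel minor.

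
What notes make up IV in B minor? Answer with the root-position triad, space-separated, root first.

The root, E, is scale degree 4 — the same note in B minor and B major; only the chord quality changes. In B major the chord on E is E–G#–B.

E G# B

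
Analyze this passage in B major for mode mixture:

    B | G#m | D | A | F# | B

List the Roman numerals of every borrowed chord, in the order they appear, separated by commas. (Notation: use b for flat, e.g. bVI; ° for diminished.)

The diatonic triads in B major are B, C#m, D#m, E, F#, G#m, A#dim. B, G#m and F# are all diatonic. But D (D–F#–A) is foreign: the diatonic iii on degree 3 is D#m, whereas D comes from B minor. It is labeled bIII. But A (A–C#–E) is foreign: the diatonic vii° on degree 7 is A#dim, whereas A comes from B minor. It is labeled bVII.

bIII, bVII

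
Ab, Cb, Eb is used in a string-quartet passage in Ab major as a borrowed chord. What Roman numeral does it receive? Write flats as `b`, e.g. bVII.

i

The root Ab is the diatonic 1st degree of Ab major; the borrowing shows in the chord quality. Diatonically Ab major has Ab (I) on that degree; Ab–Cb–Eb is instead the minor chord native to Ab minor, so it takes the label i.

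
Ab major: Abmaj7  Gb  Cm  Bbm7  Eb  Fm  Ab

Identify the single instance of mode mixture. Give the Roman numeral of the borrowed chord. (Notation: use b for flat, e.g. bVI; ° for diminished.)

The diatonic triads in Ab major are Ab, Bbm, Cm, Db, Eb, Fm, Gdim. Abmaj7, Cm, Bbm7, Eb, Fm and Ab all belong to that set. Gb (Gb–Bb–Db) doesn't fit — on degree 7 Ab major would have Gdim (vii°). Gb is the degree-7 chord of Ab minor, so it is the borrowed bVII.

bVII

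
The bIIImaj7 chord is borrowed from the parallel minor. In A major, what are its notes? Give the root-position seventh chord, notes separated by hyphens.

C-E-G-B

Scale degree 3 in A major is C#. bIIImaj7 uses the lowered form, C, taken from A minor. Building the major-seventh chord from the parallel minor on C: C–E–G–B.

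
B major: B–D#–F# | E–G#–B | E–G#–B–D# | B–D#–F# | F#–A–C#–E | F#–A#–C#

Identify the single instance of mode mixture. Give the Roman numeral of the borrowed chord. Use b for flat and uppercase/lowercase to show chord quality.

In B major the diatonic chords are B, C#m, D#m, E, F#, G#m, A#dim. B–D#–F# = B, E–G#–B = E, E–G#–B–D# = Emaj7 and F#–A#–C# = F# are all diatonic. F#–A–C#–E doesn't fit — on degree 5 B major would have F# (V). F#m7 is the degree-5 chord of B minor, so it is the borrowed v7.

v7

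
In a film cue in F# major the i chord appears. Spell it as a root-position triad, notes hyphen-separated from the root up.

The root, F#, is scale degree 1 — the same note in F# major and F# minor; only the chord quality changes. Stacking thirds in F# minor on F# gives F#–A–C#.

F#-A-C#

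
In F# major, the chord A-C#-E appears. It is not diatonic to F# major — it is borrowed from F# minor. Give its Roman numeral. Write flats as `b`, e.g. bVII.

bIII

The root A is the lowered 3rd scale degree — diatonically F# major has A# there. The diatonic chord on degree 3 would be A#m (iii), but A–C#–E is the major chord from F# minor. As a borrowed chord it is labeled bIII.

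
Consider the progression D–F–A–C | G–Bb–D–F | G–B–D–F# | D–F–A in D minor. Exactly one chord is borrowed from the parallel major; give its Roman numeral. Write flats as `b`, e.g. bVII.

D minor has the diatonic set Dm, Edim, F, Gm, A, Bb, C (with V from harmonic minor). D–F–A–C = Dm7, G–Bb–D–F = Gm7 and D–F–A = Dm all belong to that set. But G–B–D–F# is foreign: the diatonic iv on degree 4 is Gm, whereas Gmaj7 comes from D major. It is labeled IVmaj7.

IVmaj7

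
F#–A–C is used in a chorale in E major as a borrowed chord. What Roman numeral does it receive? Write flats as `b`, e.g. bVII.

ii°

F# is scale degree 2 in E major. The diatonic chord on degree 2 would be F#m (ii), but F#–A–C is the diminished chord from E minor. As a borrowed chord it is labeled ii°.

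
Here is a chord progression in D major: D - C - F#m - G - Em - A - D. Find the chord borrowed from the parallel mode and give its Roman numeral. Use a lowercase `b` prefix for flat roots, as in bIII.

D major has the diatonic set D, Em, F#m, G, A, Bm, C#dim. D, F#m, G, Em and A are all diatonic. C (C–E–G) doesn't fit — on degree 7 D major would have C#dim (vii°). C is the degree-7 chord of D minor, so it is the borrowed bVII.

bVII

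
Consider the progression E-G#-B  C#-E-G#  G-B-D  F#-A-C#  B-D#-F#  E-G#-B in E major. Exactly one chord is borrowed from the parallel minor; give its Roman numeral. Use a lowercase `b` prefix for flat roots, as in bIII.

bIII

The diatonic triads in E major are E, F#m, G#m, A, B, C#m, D#dim. Of the given chords, E–G#–B = E, C#–E–G# = C#m, F#–A–C# = F#m and B–D#–F# = B are diatonic. G–B–D is not: scale degree 3 in E major carries G#m (iii). In E minor the chord on that degree is G, so here it functions as bIII, borrowed from the parallel minor.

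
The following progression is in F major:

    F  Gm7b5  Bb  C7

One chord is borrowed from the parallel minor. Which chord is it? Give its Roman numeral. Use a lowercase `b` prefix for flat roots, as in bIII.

F major has the diatonic set F, Gm, Am, Bb, C, Dm, Edim. F, Bb and C7 are all diatonic. Gm7b5 (G–Bb–Db–F) is not: scale degree 2 in F major carries Gm (ii). In F minor the chord on that degree is Gm7b5, so here it functions as iiø7, borrowed from the parallel minor.

iiø7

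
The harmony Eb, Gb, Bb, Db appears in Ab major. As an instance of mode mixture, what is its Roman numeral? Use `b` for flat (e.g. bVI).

The root Eb is the diatonic 5th degree of Ab major; the borrowing shows in the chord quality. Eb–Gb–Bb–Db is a minor-seventh chord — the form found in Ab minor, not the diatonic V (Eb). Borrowed into Ab major it is written v7.

v7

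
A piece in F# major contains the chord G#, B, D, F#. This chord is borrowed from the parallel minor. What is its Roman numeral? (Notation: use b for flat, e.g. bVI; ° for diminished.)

iiø7

G# is scale degree 2 in F# major. The diatonic chord on degree 2 would be G#m (ii), but G#–B–D–F# is the half-diminished-seventh chord from F# minor. As a borrowed chord it is labeled iiø7.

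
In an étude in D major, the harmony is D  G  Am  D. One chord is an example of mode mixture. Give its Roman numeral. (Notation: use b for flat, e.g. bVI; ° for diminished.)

v

In D major the diatonic chords are D, Em, F#m, G, A, Bm, C#dim. D and G are both diatonic. But Am (A–C–E) is foreign: the diatonic V on degree 5 is A, whereas Am comes from D minor. It is labeled v.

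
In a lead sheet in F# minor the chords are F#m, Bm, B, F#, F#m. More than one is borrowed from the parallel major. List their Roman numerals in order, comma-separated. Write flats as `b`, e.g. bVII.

In F# minor (with V from harmonic minor) the diatonic chords are F#m, G#dim, A, Bm, C#, D, E. F#m and Bm are both diatonic. But B (B–D#–F#) is foreign: the diatonic iv on degree 4 is Bm, whereas B comes from F# major. It is labeled IV. F# (F#–A#–C#) doesn't fit — on degree 1 F# minor would have F#m (i). F# is the degree-1 chord of F# major, so it is the borrowed I.

IV, I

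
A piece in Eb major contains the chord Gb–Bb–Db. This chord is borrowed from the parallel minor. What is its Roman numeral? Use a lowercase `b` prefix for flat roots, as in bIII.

bIII

In Eb major scale degree 3 is G; Gb is its lowered form, from Eb minor. Diatonically Eb major has Gm (iii) on that degree; Gb–Bb–Db is instead the major chord native to Eb minor, so it takes the label bIII.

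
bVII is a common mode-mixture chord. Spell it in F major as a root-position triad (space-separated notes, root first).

bVII is built on the lowered scale degree 7. In F major degree 7 is E; lowered it becomes Eb. Stacking thirds in F minor on Eb gives Eb–G–Bb.

Eb G Bb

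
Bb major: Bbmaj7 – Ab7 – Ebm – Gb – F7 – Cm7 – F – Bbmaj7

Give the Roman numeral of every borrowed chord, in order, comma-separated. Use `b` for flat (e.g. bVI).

Bb major has the diatonic set Bb, Cm, Dm, Eb, F, Gm, Adim. Bbmaj7, F7, Cm7 and F are all diatonic. Ab7 (Ab–C–Eb–Gb) doesn't fit — on degree 7 Bb major would have Adim (vii°). Ab7 is the degree-7 chord of Bb minor, so it is the borrowed bVII7. Ebm (Eb–Gb–Bb) is not: scale degree 4 in Bb major carries Eb (IV). In Bb minor the chord on that degree is Ebm, so here it functions as iv, borrowed from the parallel minor. Gb (Gb–Bb–Db) doesn't fit — on degree 6 Bb major would have Gm (vi). Gb is the degree-6 chord of Bb minor, so it is the borrowed bVI.

bVII7, iv, bVI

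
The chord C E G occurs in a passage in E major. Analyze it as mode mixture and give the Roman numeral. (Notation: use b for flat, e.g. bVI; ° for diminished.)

In E major scale degree 6 is C#; C is its lowered form, from E minor. The diatonic chord on degree 6 would be C#m (vi), but C–E–G is the major chord from E minor. As a borrowed chord it is labeled bVI.

bVI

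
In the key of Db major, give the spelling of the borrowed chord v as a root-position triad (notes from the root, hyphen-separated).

The root, Ab, is scale degree 5 — the same note in Db major and Db minor; only the chord quality changes. Building the minor chord from the parallel minor on Ab: Ab–Cb–Eb.

Ab-Cb-Eb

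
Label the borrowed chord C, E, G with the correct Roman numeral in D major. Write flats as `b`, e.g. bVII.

bVII

The root C is the lowered 7th scale degree — diatonically D major has C# there. Diatonically D major has C#dim (vii°) on that degree; C–E–G is instead the major chord native to D minor, so it takes the label bVII.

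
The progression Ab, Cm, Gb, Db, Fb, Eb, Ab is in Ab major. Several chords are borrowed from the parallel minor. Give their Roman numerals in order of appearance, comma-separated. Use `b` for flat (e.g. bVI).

Ab major has the diatonic set Ab, Bbm, Cm, Db, Eb, Fm, Gdim. Of the given chords, Ab, Cm, Db and Eb are diatonic. But Gb (Gb–Bb–Db) is foreign: the diatonic vii° on degree 7 is Gdim, whereas Gb comes from Ab minor. It is labeled bVII. Fb (Fb–Ab–Cb) doesn't fit — on degree 6 Ab major would have Fm (vi). Fb is the degree-6 chord of Ab minor, so it is the borrowed bVI.

bVII, bVI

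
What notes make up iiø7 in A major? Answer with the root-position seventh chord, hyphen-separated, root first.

B-D-F-A

The root, B, is scale degree 2 — the same note in A major and A minor; only the chord quality changes. Building the half-diminished-seventh chord from the parallel minor on B: B–D–F–A.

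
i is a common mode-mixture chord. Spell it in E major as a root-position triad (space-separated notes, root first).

i is built on scale degree 1, which is E in both E major and its parallel. In E minor the chord on E is E–G–B.

E G B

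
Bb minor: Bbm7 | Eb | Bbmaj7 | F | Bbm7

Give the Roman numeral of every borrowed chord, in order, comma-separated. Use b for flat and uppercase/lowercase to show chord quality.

In Bb minor (with V from harmonic minor) the diatonic chords are Bbm, Cdim, Db, Ebm, F, Gb, Ab. Bbm7 and F are both diatonic. Eb (Eb–G–Bb) is not: scale degree 4 in Bb minor carries Ebm (iv). In Bb major the chord on that degree is Eb, so here it functions as IV, borrowed from the parallel major. Bbmaj7 (Bb–D–F–A) doesn't fit — on degree 1 Bb minor would have Bbm (i). Bbmaj7 is the degree-1 chord of Bb major, so it is the borrowed Imaj7.

IV, Imaj7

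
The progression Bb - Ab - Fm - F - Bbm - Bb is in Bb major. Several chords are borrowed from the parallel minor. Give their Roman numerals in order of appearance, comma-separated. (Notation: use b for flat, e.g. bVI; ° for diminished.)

The diatonic triads in Bb major are Bb, Cm, Dm, Eb, F, Gm, Adim. Bb and F both belong to that set. Ab (Ab–C–Eb) is not: scale degree 7 in Bb major carries Adim (vii°). In Bb minor the chord on that degree is Ab, so here it functions as bVII, borrowed from the parallel minor. Fm (F–Ab–C) doesn't fit — on degree 5 Bb major would have F (V). Fm is the degree-5 chord of Bb minor, so it is the borrowed v. But Bbm (Bb–Db–F) is foreign: the diatonic I on degree 1 is Bb, whereas Bbm comes from Bb minor. It is labeled i.

bVII, v, i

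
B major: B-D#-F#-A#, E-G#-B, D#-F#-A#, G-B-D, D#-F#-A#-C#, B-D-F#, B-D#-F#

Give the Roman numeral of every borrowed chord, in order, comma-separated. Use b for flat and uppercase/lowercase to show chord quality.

In B major the diatonic chords are B, C#m, D#m, E, F#, G#m, A#dim. B–D#–F#–A# = Bmaj7, E–G#–B = E, D#–F#–A# = D#m, D#–F#–A#–C# = D#m7 and B–D#–F# = B all belong to that set. G–B–D doesn't fit — on degree 6 B major would have G#m (vi). G is the degree-6 chord of B minor, so it is the borrowed bVI. But B–D–F# is foreign: the diatonic I on degree 1 is B, whereas Bm comes from B minor. It is labeled i.

bVI, i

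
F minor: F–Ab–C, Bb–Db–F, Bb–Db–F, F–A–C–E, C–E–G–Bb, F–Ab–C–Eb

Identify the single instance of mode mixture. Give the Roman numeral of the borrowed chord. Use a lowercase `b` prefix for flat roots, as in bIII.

The diatonic triads in F minor (with V from harmonic minor) are Fm, Gdim, Ab, Bbm, C, Db, Eb. F–Ab–C = Fm, Bb–Db–F = Bbm, C–E–G–Bb = C7 and F–Ab–C–Eb = Fm7 all belong to that set. F–A–C–E is not: scale degree 1 in F minor carries Fm (i). In F major the chord on that degree is Fmaj7, so here it functions as Imaj7, borrowed from the parallel major.

Imaj7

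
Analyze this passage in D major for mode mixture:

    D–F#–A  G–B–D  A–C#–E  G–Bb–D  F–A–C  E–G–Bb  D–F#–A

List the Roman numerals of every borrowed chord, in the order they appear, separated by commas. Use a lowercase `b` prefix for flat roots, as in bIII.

The diatonic triads in D major are D, Em, F#m, G, A, Bm, C#dim. D–F#–A = D, G–B–D = G and A–C#–E = A all belong to that set. G–Bb–D is not: scale degree 4 in D major carries G (IV). In D minor the chord on that degree is Gm, so here it functions as iv, borrowed from the parallel minor. But F–A–C is foreign: the diatonic iii on degree 3 is F#m, whereas F comes from D minor. It is labeled bIII. E–G–Bb doesn't fit — on degree 2 D major would have Em (ii). Edim is the degree-2 chord of D minor, so it is the borrowed ii°.

iv, bIII, ii°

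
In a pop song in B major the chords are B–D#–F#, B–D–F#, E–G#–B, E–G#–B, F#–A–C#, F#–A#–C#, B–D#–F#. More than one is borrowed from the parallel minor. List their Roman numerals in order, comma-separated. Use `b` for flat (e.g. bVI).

B major has the diatonic set B, C#m, D#m, E, F#, G#m, A#dim. B–D#–F# = B, E–G#–B = E and F#–A#–C# = F# are all diatonic. B–D–F# is not: scale degree 1 in B major carries B (I). In B minor the chord on that degree is Bm, so here it functions as i, borrowed from the parallel minor. F#–A–C# doesn't fit — on degree 5 B major would have F# (V). F#m is the degree-5 chord of B minor, so it is the borrowed v.

i, v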